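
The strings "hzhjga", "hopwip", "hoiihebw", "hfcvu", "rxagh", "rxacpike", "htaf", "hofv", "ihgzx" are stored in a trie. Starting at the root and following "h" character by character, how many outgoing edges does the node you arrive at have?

Walk "h" from the root, arriving at one node.
Characters that immediately follow "h" among the stored strings: {f, o, t, z}.
That node has 4 child edges.

4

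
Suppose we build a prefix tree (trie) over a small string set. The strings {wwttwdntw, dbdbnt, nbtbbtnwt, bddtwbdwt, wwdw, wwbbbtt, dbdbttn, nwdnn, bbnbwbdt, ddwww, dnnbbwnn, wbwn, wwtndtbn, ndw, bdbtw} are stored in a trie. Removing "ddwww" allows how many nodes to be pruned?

Walk "ddwww" from the leaf back toward the root, removing each node that no remaining word uses.
The suffix "dwww" (4 nodes) is used only by "ddwww"; the node for "d" still has the child "b", so pruning stops there.
Nodes removed: 4

4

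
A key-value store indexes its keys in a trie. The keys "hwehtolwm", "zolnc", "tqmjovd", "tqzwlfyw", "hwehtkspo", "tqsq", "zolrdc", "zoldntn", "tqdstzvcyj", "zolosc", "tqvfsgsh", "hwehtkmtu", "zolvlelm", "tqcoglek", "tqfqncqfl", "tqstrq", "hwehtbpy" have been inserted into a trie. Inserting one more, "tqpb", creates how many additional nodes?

2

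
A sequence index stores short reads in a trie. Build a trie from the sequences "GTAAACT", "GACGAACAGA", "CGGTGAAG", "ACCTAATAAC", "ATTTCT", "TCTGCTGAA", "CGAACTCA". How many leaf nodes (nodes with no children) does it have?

7

Leaves are exactly the stored words that no other stored word extends.
Those words: "ACCTAATAAC", "ATTTCT", "CGAACTCA", "CGGTGAAG", "GACGAACAGA", "GTAAACT", "TCTGCTGAA"
Leaf count: 7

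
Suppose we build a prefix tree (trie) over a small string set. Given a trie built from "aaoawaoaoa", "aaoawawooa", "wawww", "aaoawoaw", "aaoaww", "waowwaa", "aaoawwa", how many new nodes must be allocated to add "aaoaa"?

The longest prefix of "aaoaa" already in the trie is "aaoa" (length 4).
So 5 − 4 = 1 new nodes.

1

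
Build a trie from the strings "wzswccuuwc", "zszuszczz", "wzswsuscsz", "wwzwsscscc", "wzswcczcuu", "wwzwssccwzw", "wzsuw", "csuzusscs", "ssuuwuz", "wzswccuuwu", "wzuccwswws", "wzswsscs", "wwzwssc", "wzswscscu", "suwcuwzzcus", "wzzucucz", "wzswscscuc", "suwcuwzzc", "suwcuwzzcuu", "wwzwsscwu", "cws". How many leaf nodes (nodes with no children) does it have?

A leaf is a node with no children — equivalently, the end of a word that is not a proper prefix of any other stored word.
Those words: "csuzusscs", "cws", "ssuuwuz", "suwcuwzzcus", "suwcuwzzcuu", "wwzwssccwzw", "wwzwsscscc", "wwzwsscwu", "wzsuw", "wzswccuuwc", "wzswccuuwu", "wzswcczcuu", "wzswscscuc", "wzswsscs", "wzswsuscsz", "wzuccwswws", "wzzucucz", "zszuszczz"
Leaf count: 18

18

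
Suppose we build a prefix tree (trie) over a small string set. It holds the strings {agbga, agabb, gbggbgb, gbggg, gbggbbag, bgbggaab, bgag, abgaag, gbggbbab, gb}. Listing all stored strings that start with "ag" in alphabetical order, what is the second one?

DFS of the "ag" subtree visits, in order: "agabb", "agbga"
Position 2: agbga

agbga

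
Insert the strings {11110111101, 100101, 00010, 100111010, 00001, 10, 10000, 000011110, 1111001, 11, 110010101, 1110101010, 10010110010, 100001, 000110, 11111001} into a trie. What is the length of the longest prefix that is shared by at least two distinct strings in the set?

6

The deepest shared node is where two words last agree before diverging.
"100101" and "10010110010" agree on "100101" (6 characters) before diverging; nothing deeper is shared.
Longest shared-prefix length: 6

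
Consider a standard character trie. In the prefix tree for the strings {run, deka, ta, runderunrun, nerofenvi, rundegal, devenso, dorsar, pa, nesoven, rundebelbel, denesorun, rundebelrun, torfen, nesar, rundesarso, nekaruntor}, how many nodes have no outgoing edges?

16

A leaf is a node with no children — equivalently, the end of a word that is not a proper prefix of any other stored word.
Those words: "deka", "denesorun", "devenso", "dorsar", "nekaruntor", "nerofenvi", "nesar", "nesoven", "pa", "rundebelbel", "rundebelrun", "rundegal", "runderunrun", "rundesarso", "ta", "torfen"
Leaf count: 16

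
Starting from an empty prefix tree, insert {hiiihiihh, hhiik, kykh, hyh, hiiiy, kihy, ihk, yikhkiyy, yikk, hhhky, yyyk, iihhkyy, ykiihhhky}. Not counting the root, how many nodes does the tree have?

55

For each word, the new-node count is its length minus the longest prefix already in the trie:
  "hiiihiihh" → 9 new (h, i, i, i, h, i, i, h, h)
  "hhiik" → prefix "h" already present; 4 new (h, i, i, k)
  "kykh" → 4 new (k, y, k, h)
  "hyh" → prefix "h" already present; 2 new (y, h)
  "hiiiy" → prefix "hiii" already present; 1 new (y)
  "kihy" → prefix "k" already present; 3 new (i, h, y)
  "ihk" → 3 new (i, h, k)
  "yikhkiyy" → 8 new (y, i, k, h, k, i, y, y)
  "yikk" → prefix "yik" already present; 1 new (k)
  "hhhky" → prefix "hh" already present; 3 new (h, k, y)
  "yyyk" → prefix "y" already present; 3 new (y, y, k)
  "iihhkyy" → prefix "i" already present; 6 new (i, h, h, k, y, y)
  "ykiihhhky" → prefix "y" already present; 8 new (k, i, i, h, h, h, k, y)
Total nodes = 9 + 4 + 4 + 2 + 1 + 3 + 3 + 8 + 1 + 3 + 3 + 6 + 8 = 55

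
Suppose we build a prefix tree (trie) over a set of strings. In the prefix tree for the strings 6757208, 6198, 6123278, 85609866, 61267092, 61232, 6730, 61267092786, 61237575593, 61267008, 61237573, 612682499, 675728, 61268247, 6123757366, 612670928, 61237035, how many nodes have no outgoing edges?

14

A leaf is a node with no children — equivalently, the end of a word that is not a proper prefix of any other stored word.
Those words: "6123278", "61237035", "6123757366", "61237575593", "61267008", "61267092786", "612670928", "61268247", "612682499", "6198", "6730", "6757208", "675728", "85609866"
Leaf count: 14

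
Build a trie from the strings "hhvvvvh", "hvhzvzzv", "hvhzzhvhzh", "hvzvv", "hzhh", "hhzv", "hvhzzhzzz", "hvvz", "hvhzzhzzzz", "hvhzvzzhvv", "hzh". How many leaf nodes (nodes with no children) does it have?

9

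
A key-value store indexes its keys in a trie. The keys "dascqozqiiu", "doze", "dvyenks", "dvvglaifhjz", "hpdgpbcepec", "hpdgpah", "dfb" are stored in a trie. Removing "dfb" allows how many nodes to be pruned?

2

Walk "dfb" from the leaf back toward the root, removing each node that no remaining word uses.
The suffix "fb" (2 nodes) is used only by "dfb"; the node for "d" still has the child "a", so pruning stops there.
Nodes removed: 2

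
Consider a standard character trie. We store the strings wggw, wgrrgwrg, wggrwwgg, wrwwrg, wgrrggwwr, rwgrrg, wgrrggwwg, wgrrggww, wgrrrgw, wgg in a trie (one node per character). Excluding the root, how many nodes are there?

34

For each word, the new-node count is its length minus the longest prefix already in the trie:
  "wggw" → 4 new (w, g, g, w)
  "wgrrgwrg" → prefix "wg" already present; 6 new (r, r, g, w, r, g)
  "wggrwwgg" → prefix "wgg" already present; 5 new (r, w, w, g, g)
  "wrwwrg" → prefix "w" already present; 5 new (r, w, w, r, g)
  "wgrrggwwr" → prefix "wgrrg" already present; 4 new (g, w, w, r)
  "rwgrrg" → 6 new (r, w, g, r, r, g)
  "wgrrggwwg" → prefix "wgrrggww" already present; 1 new (g)
  "wgrrggww" → prefix "wgrrggww" already present; 0 new (none)
  "wgrrrgw" → prefix "wgrr" already present; 3 new (r, g, w)
  "wgg" → prefix "wgg" already present; 0 new (none)
Total nodes = 4 + 6 + 5 + 5 + 4 + 6 + 1 + 0 + 3 + 0 = 34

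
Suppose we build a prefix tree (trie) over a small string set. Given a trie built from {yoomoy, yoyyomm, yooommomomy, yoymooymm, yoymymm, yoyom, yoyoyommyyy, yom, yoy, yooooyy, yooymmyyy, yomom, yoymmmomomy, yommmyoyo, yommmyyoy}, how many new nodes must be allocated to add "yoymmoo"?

2

Walking "yoymmoo" from the root, the first 5 characters ("yoymm") follow existing edges; "o" is the first miss.
New nodes needed: |"yoymmoo"| − 5 = 7 − 5 = 2.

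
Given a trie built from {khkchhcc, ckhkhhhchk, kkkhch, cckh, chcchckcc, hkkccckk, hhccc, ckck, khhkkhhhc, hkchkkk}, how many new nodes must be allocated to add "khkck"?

1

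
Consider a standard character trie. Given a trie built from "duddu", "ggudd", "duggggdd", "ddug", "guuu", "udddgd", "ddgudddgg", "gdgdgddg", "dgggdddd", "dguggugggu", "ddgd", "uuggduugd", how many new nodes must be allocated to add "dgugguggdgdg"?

4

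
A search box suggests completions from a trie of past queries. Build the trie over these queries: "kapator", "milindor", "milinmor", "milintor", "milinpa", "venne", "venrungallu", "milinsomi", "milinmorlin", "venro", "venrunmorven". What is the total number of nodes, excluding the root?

50

Insert word by word; a character creates a node only if that edge doesn't already exist:
  "kapator" → 7 new (k, a, p, a, t, o, r)
  "milindor" → 8 new (m, i, l, i, n, d, o, r)
  "milinmor" → prefix "milin" already present; 3 new (m, o, r)
  "milintor" → prefix "milin" already present; 3 new (t, o, r)
  "milinpa" → prefix "milin" already present; 2 new (p, a)
  "venne" → 5 new (v, e, n, n, e)
  "venrungallu" → prefix "ven" already present; 8 new (r, u, n, g, a, l, l, u)
  "milinsomi" → prefix "milin" already present; 4 new (s, o, m, i)
  "milinmorlin" → prefix "milinmor" already present; 3 new (l, i, n)
  "venro" → prefix "venr" already present; 1 new (o)
  "venrunmorven" → prefix "venrun" already present; 6 new (m, o, r, v, e, n)
Total nodes = 7 + 8 + 3 + 3 + 2 + 5 + 8 + 4 + 3 + 1 + 6 = 50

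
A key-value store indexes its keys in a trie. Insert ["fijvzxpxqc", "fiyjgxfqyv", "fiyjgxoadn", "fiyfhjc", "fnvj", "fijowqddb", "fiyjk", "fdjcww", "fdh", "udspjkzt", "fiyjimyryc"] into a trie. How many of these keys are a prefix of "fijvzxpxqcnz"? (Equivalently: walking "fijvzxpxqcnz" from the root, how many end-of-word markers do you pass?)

Traverse "fijvzxpxqcnz" character by character; count nodes along the way that are marked as word ends.
Prefixes of the query that are stored words: "fijvzxpxqc"
Count: 1

1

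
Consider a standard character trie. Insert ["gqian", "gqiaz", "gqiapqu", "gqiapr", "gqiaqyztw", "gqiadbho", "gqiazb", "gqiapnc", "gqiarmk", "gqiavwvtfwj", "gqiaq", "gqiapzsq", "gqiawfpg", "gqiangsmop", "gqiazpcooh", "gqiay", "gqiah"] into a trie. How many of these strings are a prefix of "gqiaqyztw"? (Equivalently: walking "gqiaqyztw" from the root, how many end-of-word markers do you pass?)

Check each prefix of "gqiaqyztw" against the stored set — each match is an end-marker on the path.
Prefixes of the query that are stored words: "gqiaq", "gqiaqyztw"
Count: 2

2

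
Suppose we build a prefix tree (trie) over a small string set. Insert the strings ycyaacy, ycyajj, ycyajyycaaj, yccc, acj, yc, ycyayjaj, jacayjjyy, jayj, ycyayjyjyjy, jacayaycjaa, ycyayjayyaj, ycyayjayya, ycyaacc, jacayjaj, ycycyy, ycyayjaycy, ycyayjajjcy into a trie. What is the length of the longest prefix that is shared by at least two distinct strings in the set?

10

Equivalently: take the maximum, over all pairs, of their longest common prefix length.
e.g. "ycyayjayya" and "ycyayjayyaj" share the prefix "ycyayjayya" of length 10; no pair shares a longer one.
Longest shared-prefix length: 10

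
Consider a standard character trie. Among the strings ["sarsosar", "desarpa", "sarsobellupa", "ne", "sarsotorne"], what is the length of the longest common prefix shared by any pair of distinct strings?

5

Equivalently: take the maximum, over all pairs, of their longest common prefix length.
"sarsobellupa" and "sarsosar" agree on "sarso" (5 characters) before diverging; nothing deeper is shared.
Longest shared-prefix length: 5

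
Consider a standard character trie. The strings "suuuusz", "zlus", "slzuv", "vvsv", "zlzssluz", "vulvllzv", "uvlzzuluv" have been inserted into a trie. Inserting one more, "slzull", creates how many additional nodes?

2

"slzu" is already a path in the trie; the remaining "ll" must be added.
So 6 − 4 = 2 new nodes.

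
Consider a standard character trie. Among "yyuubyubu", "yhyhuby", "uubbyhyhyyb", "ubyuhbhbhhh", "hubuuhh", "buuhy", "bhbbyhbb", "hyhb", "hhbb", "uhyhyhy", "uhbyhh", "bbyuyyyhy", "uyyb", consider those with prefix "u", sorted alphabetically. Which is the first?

ubyuhbhbhhh

Words with prefix "u", in lexicographic order: "ubyuhbhbhhh", "uhbyhh", "uhyhyhy", "uubbyhyhyyb", "uyyb"
The 1st is ubyuhbhbhhh.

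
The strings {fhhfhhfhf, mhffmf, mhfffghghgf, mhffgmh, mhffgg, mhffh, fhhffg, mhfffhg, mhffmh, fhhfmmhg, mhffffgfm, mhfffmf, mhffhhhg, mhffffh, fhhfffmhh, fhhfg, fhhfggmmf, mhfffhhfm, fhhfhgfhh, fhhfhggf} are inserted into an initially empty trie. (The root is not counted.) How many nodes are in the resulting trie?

64

Trace insertions, counting only characters that open a new branch:
  "fhhfhhfhf" → 9 new (f, h, h, f, h, h, f, h, f)
  "mhffmf" → 6 new (m, h, f, f, m, f)
  "mhfffghghgf" → prefix "mhff" already present; 7 new (f, g, h, g, h, g, f)
  "mhffgmh" → prefix "mhff" already present; 3 new (g, m, h)
  "mhffgg" → prefix "mhffg" already present; 1 new (g)
  "mhffh" → prefix "mhff" already present; 1 new (h)
  "fhhffg" → prefix "fhhf" already present; 2 new (f, g)
  "mhfffhg" → prefix "mhfff" already present; 2 new (h, g)
  "mhffmh" → prefix "mhffm" already present; 1 new (h)
  "fhhfmmhg" → prefix "fhhf" already present; 4 new (m, m, h, g)
  "mhffffgfm" → prefix "mhfff" already present; 4 new (f, g, f, m)
  "mhfffmf" → prefix "mhfff" already present; 2 new (m, f)
  "mhffhhhg" → prefix "mhffh" already present; 3 new (h, h, g)
  "mhffffh" → prefix "mhffff" already present; 1 new (h)
  "fhhfffmhh" → prefix "fhhff" already present; 4 new (f, m, h, h)
  "fhhfg" → prefix "fhhf" already present; 1 new (g)
  "fhhfggmmf" → prefix "fhhfg" already present; 4 new (g, m, m, f)
  "mhfffhhfm" → prefix "mhfffh" already present; 3 new (h, f, m)
  "fhhfhgfhh" → prefix "fhhfh" already present; 4 new (g, f, h, h)
  "fhhfhggf" → prefix "fhhfhg" already present; 2 new (g, f)
Total nodes = 9 + 6 + 7 + 3 + 1 + 1 + 2 + 2 + 1 + 4 + 4 + 2 + 3 + 1 + 4 + 1 + 4 + 3 + 4 + 2 = 64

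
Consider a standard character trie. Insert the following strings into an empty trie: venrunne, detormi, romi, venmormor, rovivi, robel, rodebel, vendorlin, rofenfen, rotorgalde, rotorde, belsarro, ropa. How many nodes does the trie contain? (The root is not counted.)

For each word, the new-node count is its length minus the longest prefix already in the trie:
  "venrunne" → 8 new (v, e, n, r, u, n, n, e)
  "detormi" → 7 new (d, e, t, o, r, m, i)
  "romi" → 4 new (r, o, m, i)
  "venmormor" → prefix "ven" already present; 6 new (m, o, r, m, o, r)
  "rovivi" → prefix "ro" already present; 4 new (v, i, v, i)
  "robel" → prefix "ro" already present; 3 new (b, e, l)
  "rodebel" → prefix "ro" already present; 5 new (d, e, b, e, l)
  "vendorlin" → prefix "ven" already present; 6 new (d, o, r, l, i, n)
  "rofenfen" → prefix "ro" already present; 6 new (f, e, n, f, e, n)
  "rotorgalde" → prefix "ro" already present; 8 new (t, o, r, g, a, l, d, e)
  "rotorde" → prefix "rotor" already present; 2 new (d, e)
  "belsarro" → 8 new (b, e, l, s, a, r, r, o)
  "ropa" → prefix "ro" already present; 2 new (p, a)
Total nodes = 8 + 7 + 4 + 6 + 4 + 3 + 5 + 6 + 6 + 8 + 2 + 8 + 2 = 69

69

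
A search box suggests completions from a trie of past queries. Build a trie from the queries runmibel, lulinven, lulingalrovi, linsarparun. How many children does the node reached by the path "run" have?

Walk "run" from the root, arriving at one node.
Distinct next characters after "run": m.
That node has 1 child edge.

1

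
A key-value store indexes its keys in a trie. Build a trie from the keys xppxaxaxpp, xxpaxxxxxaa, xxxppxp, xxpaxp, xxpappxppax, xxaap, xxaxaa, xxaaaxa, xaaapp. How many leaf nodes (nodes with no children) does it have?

A leaf is a node with no children — equivalently, the end of a word that is not a proper prefix of any other stored word.
Those words: "xaaapp", "xppxaxaxpp", "xxaaaxa", "xxaap", "xxaxaa", "xxpappxppax", "xxpaxp", "xxpaxxxxxaa", "xxxppxp"
Leaf count: 9

9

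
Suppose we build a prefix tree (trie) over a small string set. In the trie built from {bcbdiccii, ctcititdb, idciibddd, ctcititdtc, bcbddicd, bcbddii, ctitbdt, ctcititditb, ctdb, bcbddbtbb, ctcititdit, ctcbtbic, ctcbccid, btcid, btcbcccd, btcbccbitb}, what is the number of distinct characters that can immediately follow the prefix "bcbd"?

2

Follow the path "bcbd" to its node, then look at its outgoing edges.
Characters that immediately follow "bcbd" among the stored strings: {d, i}.
That node has 2 child edges.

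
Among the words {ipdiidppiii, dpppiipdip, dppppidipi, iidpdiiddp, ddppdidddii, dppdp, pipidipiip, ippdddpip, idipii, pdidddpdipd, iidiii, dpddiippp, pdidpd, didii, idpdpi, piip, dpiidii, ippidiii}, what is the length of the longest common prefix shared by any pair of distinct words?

Look for the deepest trie node that still has at least two words in its subtree.
"dpppiipdip" and "dppppidipi" agree on "dppp" (4 characters) before diverging; nothing deeper is shared.
Longest shared-prefix length: 4

4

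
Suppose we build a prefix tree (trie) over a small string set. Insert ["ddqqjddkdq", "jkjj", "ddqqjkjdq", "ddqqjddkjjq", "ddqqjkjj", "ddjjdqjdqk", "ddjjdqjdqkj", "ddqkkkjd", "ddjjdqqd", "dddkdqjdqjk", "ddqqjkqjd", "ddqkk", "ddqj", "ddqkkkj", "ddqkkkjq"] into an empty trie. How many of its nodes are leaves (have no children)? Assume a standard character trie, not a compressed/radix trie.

12

Leaves are exactly the stored words that no other stored word extends.
Those words: "dddkdqjdqjk", "ddjjdqjdqkj", "ddjjdqqd", "ddqj", "ddqkkkjd", "ddqkkkjq", "ddqqjddkdq", "ddqqjddkjjq", "ddqqjkjdq", "ddqqjkjj", "ddqqjkqjd", "jkjj"
Leaf count: 12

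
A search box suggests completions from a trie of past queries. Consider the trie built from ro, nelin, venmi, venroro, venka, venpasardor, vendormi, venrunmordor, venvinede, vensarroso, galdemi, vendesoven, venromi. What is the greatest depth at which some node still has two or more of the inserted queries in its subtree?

5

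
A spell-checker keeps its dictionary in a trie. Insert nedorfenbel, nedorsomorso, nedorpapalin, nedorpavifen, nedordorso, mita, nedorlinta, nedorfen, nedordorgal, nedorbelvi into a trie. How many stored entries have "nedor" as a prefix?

9

Filter for entries beginning with "nedor":
Words under "nedor": nedorbelvi, nedordorgal, nedordorso, nedorfen, nedorfenbel, nedorlinta, nedorpapalin, nedorpavifen, nedorsomorso
Count: 9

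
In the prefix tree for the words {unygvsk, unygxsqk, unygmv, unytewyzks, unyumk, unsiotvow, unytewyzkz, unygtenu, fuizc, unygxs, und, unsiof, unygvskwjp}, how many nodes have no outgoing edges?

11

Leaves are exactly the stored words that no other stored word extends.
Those words: "fuizc", "und", "unsiof", "unsiotvow", "unygmv", "unygtenu", "unygvskwjp", "unygxsqk", "unytewyzks", "unytewyzkz", "unyumk"
Leaf count: 11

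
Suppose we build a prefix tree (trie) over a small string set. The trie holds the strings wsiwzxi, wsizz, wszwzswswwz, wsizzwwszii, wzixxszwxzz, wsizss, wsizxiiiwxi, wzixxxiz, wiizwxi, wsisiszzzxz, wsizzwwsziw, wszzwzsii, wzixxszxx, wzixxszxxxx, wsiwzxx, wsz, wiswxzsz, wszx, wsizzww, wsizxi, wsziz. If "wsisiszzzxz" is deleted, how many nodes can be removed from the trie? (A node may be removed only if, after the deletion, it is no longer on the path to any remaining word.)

8

Walk "wsisiszzzxz" from the leaf back toward the root, removing each node that no remaining word uses.
The suffix "siszzzxz" (8 nodes) is used only by "wsisiszzzxz"; the node for "wsi" still has the child "w", so pruning stops there.
Nodes removed: 8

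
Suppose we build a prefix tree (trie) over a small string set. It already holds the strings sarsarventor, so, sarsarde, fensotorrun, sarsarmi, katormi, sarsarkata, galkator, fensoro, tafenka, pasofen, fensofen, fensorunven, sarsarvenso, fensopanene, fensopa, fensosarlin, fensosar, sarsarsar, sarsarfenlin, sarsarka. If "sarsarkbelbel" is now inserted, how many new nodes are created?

6

The longest prefix of "sarsarkbelbel" already in the trie is "sarsark" (length 7).
Each of the 6 remaining characters creates one node.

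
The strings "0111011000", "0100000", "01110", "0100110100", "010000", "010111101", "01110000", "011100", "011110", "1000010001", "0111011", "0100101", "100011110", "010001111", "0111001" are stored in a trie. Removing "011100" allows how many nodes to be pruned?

0

After clearing the end-marker at "011100", prune upward until reaching a node still needed by another word.
Every node on "011100" is still needed (e.g. by "01110000"), so nothing is freed.
Nodes removed: 0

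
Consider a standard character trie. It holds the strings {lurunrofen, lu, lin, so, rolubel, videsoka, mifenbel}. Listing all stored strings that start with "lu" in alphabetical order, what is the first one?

lu

DFS of the "lu" subtree visits, in order: "lu", "lurunrofen"
The 1st is lu.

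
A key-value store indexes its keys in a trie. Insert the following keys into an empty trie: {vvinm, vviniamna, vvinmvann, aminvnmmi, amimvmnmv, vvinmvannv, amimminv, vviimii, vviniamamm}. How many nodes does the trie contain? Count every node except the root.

41

Trace insertions, counting only characters that open a new branch:
  "vvinm" → 5 new (v, v, i, n, m)
  "vviniamna" → prefix "vvin" already present; 5 new (i, a, m, n, a)
  "vvinmvann" → prefix "vvinm" already present; 4 new (v, a, n, n)
  "aminvnmmi" → 9 new (a, m, i, n, v, n, m, m, i)
  "amimvmnmv" → prefix "ami" already present; 6 new (m, v, m, n, m, v)
  "vvinmvannv" → prefix "vvinmvann" already present; 1 new (v)
  "amimminv" → prefix "amim" already present; 4 new (m, i, n, v)
  "vviimii" → prefix "vvi" already present; 4 new (i, m, i, i)
  "vviniamamm" → prefix "vviniam" already present; 3 new (a, m, m)
Total nodes = 5 + 5 + 4 + 9 + 6 + 1 + 4 + 4 + 3 = 41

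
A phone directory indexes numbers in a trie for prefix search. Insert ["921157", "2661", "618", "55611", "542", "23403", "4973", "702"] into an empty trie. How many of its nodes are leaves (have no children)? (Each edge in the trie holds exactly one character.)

8

Leaves are exactly the stored words that no other stored word extends.
Those words: "23403", "2661", "4973", "542", "55611", "618", "702", "921157"
Leaf count: 8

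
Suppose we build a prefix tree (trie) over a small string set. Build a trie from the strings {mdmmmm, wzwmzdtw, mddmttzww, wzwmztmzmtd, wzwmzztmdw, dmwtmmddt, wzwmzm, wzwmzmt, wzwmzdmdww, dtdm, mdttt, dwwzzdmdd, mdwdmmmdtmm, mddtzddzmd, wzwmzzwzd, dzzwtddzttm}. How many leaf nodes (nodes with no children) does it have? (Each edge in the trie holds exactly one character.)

15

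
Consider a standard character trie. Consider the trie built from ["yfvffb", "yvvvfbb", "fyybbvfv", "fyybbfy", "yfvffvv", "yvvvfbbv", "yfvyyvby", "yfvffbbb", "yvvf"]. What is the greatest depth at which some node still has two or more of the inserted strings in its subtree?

7

The deepest shared node is where two words last agree before diverging.
"yvvvfbb" and "yvvvfbbv" agree on "yvvvfbb" (7 characters) before diverging; nothing deeper is shared.
Longest shared-prefix length: 7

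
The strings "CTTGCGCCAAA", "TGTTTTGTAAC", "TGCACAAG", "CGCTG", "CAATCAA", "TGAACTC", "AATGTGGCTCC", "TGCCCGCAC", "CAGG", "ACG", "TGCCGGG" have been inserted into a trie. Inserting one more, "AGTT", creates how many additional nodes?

3

Walking "AGTT" from the root, the first 1 characters ("A") follow existing edges; "G" is the first miss.
New nodes needed: |"AGTT"| − 1 = 4 − 1 = 3.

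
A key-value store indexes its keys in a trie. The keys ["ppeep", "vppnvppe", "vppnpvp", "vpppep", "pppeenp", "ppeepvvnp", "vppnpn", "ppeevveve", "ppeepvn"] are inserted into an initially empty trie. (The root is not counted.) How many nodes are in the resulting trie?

35

For each word, the new-node count is its length minus the longest prefix already in the trie:
  "ppeep" → 5 new (p, p, e, e, p)
  "vppnvppe" → 8 new (v, p, p, n, v, p, p, e)
  "vppnpvp" → prefix "vppn" already present; 3 new (p, v, p)
  "vpppep" → prefix "vpp" already present; 3 new (p, e, p)
  "pppeenp" → prefix "pp" already present; 5 new (p, e, e, n, p)
  "ppeepvvnp" → prefix "ppeep" already present; 4 new (v, v, n, p)
  "vppnpn" → prefix "vppnp" already present; 1 new (n)
  "ppeevveve" → prefix "ppee" already present; 5 new (v, v, e, v, e)
  "ppeepvn" → prefix "ppeepv" already present; 1 new (n)
Total nodes = 5 + 8 + 3 + 3 + 5 + 4 + 1 + 5 + 1 = 35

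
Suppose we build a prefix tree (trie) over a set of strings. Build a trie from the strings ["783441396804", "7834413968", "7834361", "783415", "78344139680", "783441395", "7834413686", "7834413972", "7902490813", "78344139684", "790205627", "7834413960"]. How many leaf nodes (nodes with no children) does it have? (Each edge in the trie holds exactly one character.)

10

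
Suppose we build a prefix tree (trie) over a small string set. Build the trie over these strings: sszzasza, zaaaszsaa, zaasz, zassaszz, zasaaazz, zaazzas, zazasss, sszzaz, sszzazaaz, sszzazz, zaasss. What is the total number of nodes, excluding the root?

For each word, the new-node count is its length minus the longest prefix already in the trie:
  "sszzasza" → 8 new (s, s, z, z, a, s, z, a)
  "zaaaszsaa" → 9 new (z, a, a, a, s, z, s, a, a)
  "zaasz" → prefix "zaa" already present; 2 new (s, z)
  "zassaszz" → prefix "za" already present; 6 new (s, s, a, s, z, z)
  "zasaaazz" → prefix "zas" already present; 5 new (a, a, a, z, z)
  "zaazzas" → prefix "zaa" already present; 4 new (z, z, a, s)
  "zazasss" → prefix "za" already present; 5 new (z, a, s, s, s)
  "sszzaz" → prefix "sszza" already present; 1 new (z)
  "sszzazaaz" → prefix "sszzaz" already present; 3 new (a, a, z)
  "sszzazz" → prefix "sszzaz" already present; 1 new (z)
  "zaasss" → prefix "zaas" already present; 2 new (s, s)
Total nodes = 8 + 9 + 2 + 6 + 5 + 4 + 5 + 1 + 3 + 1 + 2 = 46

46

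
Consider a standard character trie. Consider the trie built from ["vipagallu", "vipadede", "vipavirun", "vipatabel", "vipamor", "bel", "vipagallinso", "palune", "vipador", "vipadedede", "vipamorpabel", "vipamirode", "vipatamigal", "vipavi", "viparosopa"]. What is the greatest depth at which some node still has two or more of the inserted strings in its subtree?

The deepest shared node is where two words last agree before diverging.
"vipadede" and "vipadedede" agree on "vipadede" (8 characters) before diverging; nothing deeper is shared.
Longest shared-prefix length: 8

8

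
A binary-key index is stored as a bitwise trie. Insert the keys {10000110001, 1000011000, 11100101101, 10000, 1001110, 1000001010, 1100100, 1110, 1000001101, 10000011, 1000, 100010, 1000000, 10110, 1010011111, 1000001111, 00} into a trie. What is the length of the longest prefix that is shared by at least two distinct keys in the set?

10

Look for the deepest trie node that still has at least two words in its subtree.
"1000011000" and "10000110001" agree on "1000011000" (10 characters) before diverging; nothing deeper is shared.
Longest shared-prefix length: 10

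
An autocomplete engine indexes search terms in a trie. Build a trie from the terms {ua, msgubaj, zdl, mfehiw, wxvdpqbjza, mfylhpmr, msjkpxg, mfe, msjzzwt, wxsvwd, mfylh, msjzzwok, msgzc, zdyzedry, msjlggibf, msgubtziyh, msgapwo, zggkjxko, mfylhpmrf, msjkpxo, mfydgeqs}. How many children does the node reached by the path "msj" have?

3

Walk "msj" from the root, arriving at one node.
Distinct next characters after "msj": k, l, z.
That node has 3 child edges.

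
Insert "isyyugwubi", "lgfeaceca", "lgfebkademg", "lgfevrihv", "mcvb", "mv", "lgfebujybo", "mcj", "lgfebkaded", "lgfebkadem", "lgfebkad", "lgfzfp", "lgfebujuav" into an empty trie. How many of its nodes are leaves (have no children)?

A leaf is a node with no children — equivalently, the end of a word that is not a proper prefix of any other stored word.
Those words: "isyyugwubi", "lgfeaceca", "lgfebkaded", "lgfebkademg", "lgfebujuav", "lgfebujybo", "lgfevrihv", "lgfzfp", "mcj", "mcvb", "mv"
Leaf count: 11

11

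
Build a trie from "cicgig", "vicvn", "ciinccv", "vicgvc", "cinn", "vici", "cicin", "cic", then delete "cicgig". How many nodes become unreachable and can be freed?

3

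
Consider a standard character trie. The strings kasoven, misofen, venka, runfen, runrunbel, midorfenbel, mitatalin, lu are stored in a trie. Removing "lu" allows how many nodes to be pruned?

2

A node on "lu"'s path can go only if nothing else ends at it or branches off below it.
No other word shares any prefix with "lu", so all 2 of its nodes go.
Nodes removed: 2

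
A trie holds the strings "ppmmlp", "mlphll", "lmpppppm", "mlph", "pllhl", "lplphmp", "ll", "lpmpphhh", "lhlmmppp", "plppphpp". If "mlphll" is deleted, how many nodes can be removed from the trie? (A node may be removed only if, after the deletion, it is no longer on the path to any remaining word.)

2

Walk "mlphll" from the leaf back toward the root, removing each node that no remaining word uses.
The suffix "ll" (2 nodes) is used only by "mlphll"; "mlph" is itself a stored word, so pruning stops there.
Nodes removed: 2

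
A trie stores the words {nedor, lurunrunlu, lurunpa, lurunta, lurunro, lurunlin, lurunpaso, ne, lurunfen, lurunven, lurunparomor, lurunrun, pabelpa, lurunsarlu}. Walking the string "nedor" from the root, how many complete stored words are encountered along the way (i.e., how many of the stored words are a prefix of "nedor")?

Check each prefix of "nedor" against the stored set — each match is an end-marker on the path.
Prefixes of the query that are stored words: "ne", "nedor"
Count: 2

2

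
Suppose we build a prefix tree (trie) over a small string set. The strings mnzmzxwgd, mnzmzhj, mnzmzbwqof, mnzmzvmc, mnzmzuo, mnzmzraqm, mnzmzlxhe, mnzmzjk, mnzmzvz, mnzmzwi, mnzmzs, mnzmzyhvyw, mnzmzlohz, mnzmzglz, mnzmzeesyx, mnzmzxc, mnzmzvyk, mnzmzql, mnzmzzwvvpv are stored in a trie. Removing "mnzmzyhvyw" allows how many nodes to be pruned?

After clearing the end-marker at "mnzmzyhvyw", prune upward until reaching a node still needed by another word.
The suffix "yhvyw" (5 nodes) is used only by "mnzmzyhvyw"; the node for "mnzmz" still has the child "x", so pruning stops there.
Nodes removed: 5

5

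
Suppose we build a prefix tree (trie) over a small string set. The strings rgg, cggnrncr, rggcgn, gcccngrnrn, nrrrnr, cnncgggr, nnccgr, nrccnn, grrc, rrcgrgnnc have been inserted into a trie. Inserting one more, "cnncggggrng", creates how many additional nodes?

Walking "cnncggggrng" from the root, the first 7 characters ("cnncggg") follow existing edges; "g" is the first miss.
So 11 − 7 = 4 new nodes.

4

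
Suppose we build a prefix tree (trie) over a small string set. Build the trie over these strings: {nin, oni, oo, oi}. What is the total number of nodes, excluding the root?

Trie structure (* marks end of a word):
(root)
├─ n
│  └─ i
│     └─ n *
└─ o
   ├─ i *
   ├─ n
   │  └─ i *
   └─ o *
Counting every labelled node above: 8.

8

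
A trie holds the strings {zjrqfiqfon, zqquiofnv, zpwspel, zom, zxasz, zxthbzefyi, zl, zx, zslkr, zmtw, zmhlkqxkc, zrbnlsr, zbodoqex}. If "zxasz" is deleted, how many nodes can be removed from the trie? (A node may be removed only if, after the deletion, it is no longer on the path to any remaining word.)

3

Walk "zxasz" from the leaf back toward the root, removing each node that no remaining word uses.
The suffix "asz" (3 nodes) is used only by "zxasz"; the node for "zx" still has the child "t", so pruning stops there.
Nodes removed: 3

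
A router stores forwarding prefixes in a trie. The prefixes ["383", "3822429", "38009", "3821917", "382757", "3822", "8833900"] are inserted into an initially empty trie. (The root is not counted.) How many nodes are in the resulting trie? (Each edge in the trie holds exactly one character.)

25

Count nodes per top-level branch (shared prefixes stored once):
  '3'-branch (38009, 3821917, 3822, 3822429, 382757, 383): 18 nodes
  '8'-branch (8833900): 7 nodes
Sum: 25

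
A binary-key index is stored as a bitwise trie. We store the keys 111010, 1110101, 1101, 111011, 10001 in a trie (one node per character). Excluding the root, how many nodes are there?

For each word, the new-node count is its length minus the longest prefix already in the trie:
  "111010" → 6 new (1, 1, 1, 0, 1, 0)
  "1110101" → prefix "111010" already present; 1 new (1)
  "1101" → prefix "11" already present; 2 new (0, 1)
  "111011" → prefix "11101" already present; 1 new (1)
  "10001" → prefix "1" already present; 4 new (0, 0, 0, 1)
Total nodes = 6 + 1 + 2 + 1 + 4 = 14

14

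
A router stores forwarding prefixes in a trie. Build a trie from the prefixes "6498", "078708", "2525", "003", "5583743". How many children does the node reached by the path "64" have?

1

The children of the "64" node are the distinct next characters among strings starting with "64".
Distinct next characters after "64": 9.
That node has 1 child edge.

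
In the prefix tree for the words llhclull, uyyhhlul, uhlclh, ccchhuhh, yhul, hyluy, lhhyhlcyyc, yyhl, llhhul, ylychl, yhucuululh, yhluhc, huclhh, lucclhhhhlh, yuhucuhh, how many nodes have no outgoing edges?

Leaves are exactly the stored words that no other stored word extends.
Those words: "ccchhuhh", "huclhh", "hyluy", "lhhyhlcyyc", "llhclull", "llhhul", "lucclhhhhlh", "uhlclh", "uyyhhlul", "yhluhc", "yhucuululh", "yhul", "ylychl", "yuhucuhh", "yyhl"
Leaf count: 15

15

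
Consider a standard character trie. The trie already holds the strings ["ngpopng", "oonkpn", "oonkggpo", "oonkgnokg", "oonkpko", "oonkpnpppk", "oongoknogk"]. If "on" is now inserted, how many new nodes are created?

1

The longest prefix of "on" already in the trie is "o" (length 1).
Each of the 1 remaining characters creates one node.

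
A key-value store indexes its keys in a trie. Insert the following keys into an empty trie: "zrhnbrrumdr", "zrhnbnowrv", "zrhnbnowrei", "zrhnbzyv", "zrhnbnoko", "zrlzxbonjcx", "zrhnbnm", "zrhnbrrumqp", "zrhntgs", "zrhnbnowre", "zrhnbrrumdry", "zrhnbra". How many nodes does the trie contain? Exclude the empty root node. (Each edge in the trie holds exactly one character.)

Count nodes per top-level branch (shared prefixes stored once):
  'z'-branch (zrhnbnm, zrhnbnoko, zrhnbnowre, zrhnbnowrei, zrhnbnowrv, zrhnbra, zrhnbrrumdr, zrhnbrrumdry, zrhnbrrumqp, zrhnbzyv, zrhntgs, zrlzxbonjcx): 40 nodes
Sum: 40

40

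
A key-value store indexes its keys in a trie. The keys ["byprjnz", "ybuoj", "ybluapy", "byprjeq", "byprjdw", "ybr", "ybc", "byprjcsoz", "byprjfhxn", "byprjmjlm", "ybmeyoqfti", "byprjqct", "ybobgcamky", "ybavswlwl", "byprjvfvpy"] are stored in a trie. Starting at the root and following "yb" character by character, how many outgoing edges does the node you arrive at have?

Follow the path "yb" to its node, then look at its outgoing edges.
Distinct next characters after "yb": a, c, l, m, o, r, u.
That node has 7 child edges.

7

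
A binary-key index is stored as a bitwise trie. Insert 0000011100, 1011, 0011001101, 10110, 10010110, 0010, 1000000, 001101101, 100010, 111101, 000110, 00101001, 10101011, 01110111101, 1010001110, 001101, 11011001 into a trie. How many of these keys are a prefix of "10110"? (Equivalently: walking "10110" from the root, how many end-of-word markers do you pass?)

Walk "10110" from the root; an end-of-word marker is hit whenever a stored word is a prefix of "10110".
Prefixes of the query that are stored words: "1011", "10110"
Count: 2

2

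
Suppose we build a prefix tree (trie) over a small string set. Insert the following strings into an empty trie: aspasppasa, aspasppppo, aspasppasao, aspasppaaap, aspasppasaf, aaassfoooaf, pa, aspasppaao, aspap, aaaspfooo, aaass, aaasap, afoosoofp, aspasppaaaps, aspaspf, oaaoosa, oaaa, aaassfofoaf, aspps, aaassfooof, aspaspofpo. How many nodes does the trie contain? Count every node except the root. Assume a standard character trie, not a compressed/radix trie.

Insert word by word; a character creates a node only if that edge doesn't already exist:
  "aspasppasa" → 10 new (a, s, p, a, s, p, p, a, s, a)
  "aspasppppo" → prefix "aspaspp" already present; 3 new (p, p, o)
  "aspasppasao" → prefix "aspasppasa" already present; 1 new (o)
  "aspasppaaap" → prefix "aspasppa" already present; 3 new (a, a, p)
  "aspasppasaf" → prefix "aspasppasa" already present; 1 new (f)
  "aaassfoooaf" → prefix "a" already present; 10 new (a, a, s, s, f, o, o, o, a, f)
  "pa" → 2 new (p, a)
  "aspasppaao" → prefix "aspasppaa" already present; 1 new (o)
  "aspap" → prefix "aspa" already present; 1 new (p)
  "aaaspfooo" → prefix "aaas" already present; 5 new (p, f, o, o, o)
  "aaass" → prefix "aaass" already present; 0 new (none)
  "aaasap" → prefix "aaas" already present; 2 new (a, p)
  "afoosoofp" → prefix "a" already present; 8 new (f, o, o, s, o, o, f, p)
  "aspasppaaaps" → prefix "aspasppaaap" already present; 1 new (s)
  "aspaspf" → prefix "aspasp" already present; 1 new (f)
  "oaaoosa" → 7 new (o, a, a, o, o, s, a)
  "oaaa" → prefix "oaa" already present; 1 new (a)
  "aaassfofoaf" → prefix "aaassfo" already present; 4 new (f, o, a, f)
  "aspps" → prefix "asp" already present; 2 new (p, s)
  "aaassfooof" → prefix "aaassfooo" already present; 1 new (f)
  "aspaspofpo" → prefix "aspasp" already present; 4 new (o, f, p, o)
Total nodes = 10 + 3 + 1 + 3 + 1 + 10 + 2 + 1 + 1 + 5 + 0 + 2 + 8 + 1 + 1 + 7 + 1 + 4 + 2 + 1 + 4 = 68

68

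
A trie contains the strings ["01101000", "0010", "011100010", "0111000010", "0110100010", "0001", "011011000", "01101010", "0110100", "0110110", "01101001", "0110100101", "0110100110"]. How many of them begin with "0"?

13

Walk to "0"; the words in its subtree are exactly those with that prefix.
Matches: "0001", "0010", "0110100", "01101000", "0110100010", "01101001", "0110100101", "0110100110", "01101010", "0110110", "011011000", "0111000010", "011100010"
Count: 13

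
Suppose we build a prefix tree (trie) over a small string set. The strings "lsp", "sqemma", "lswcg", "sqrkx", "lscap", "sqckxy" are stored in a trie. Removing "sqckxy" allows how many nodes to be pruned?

Walk "sqckxy" from the leaf back toward the root, removing each node that no remaining word uses.
The suffix "ckxy" (4 nodes) is used only by "sqckxy"; the node for "sq" still has the child "e", so pruning stops there.
Nodes removed: 4

4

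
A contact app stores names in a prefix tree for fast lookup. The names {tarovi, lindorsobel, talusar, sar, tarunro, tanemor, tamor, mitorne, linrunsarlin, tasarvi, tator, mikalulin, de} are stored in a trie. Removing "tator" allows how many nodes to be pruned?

3

Walk "tator" from the leaf back toward the root, removing each node that no remaining word uses.
The suffix "tor" (3 nodes) is used only by "tator"; the node for "ta" still has the child "r", so pruning stops there.
Nodes removed: 3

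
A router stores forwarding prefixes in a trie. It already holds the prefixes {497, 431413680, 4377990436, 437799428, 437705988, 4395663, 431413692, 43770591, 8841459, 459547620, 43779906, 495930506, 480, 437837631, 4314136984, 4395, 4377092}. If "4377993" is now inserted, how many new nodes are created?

Walking "4377993" from the root, the first 6 characters ("437799") follow existing edges; "3" is the first miss.
New nodes needed: |"4377993"| − 6 = 7 − 6 = 1.

1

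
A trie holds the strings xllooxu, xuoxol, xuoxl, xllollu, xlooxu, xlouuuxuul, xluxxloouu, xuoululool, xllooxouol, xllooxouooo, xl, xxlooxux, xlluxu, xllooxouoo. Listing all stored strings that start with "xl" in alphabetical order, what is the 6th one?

Words with prefix "xl", in lexicographic order: "xl", "xllollu", "xllooxouol", "xllooxouoo", "xllooxouooo", "xllooxu", "xlluxu", "xlooxu", "xlouuuxuul", "xluxxloouu"
The 6th is xllooxu.

xllooxu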